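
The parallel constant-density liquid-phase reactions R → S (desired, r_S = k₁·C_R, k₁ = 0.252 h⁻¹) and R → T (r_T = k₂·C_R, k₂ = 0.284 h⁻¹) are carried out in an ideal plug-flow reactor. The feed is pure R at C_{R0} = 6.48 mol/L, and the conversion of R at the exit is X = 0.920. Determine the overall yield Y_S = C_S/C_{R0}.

0.433

C_R = C_{R0}(1−X) = 0.5184 mol/L.
Both paths are first order in R, so the instantaneous fraction to S is constant: dC_S/d(−C_R) = k₁/(k₁+k₂) = 0.4701.
C_S = 0.4701·(C_{R0}−C_R) = 0.4701×5.962 = 2.80 mol/L.
Y_S = C_S/C_{R0} = 2.803/6.48 = 0.433.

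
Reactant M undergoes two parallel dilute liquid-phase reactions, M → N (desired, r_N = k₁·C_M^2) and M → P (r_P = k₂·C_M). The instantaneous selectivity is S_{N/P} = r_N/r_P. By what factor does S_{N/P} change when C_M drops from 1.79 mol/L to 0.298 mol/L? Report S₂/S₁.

S_{N/P} = (k₁/k₂)·C_M, so S₂/S₁ = (C_{M,2}/C_{M,1}).
= 0.298/1.79 = 0.166.

0.166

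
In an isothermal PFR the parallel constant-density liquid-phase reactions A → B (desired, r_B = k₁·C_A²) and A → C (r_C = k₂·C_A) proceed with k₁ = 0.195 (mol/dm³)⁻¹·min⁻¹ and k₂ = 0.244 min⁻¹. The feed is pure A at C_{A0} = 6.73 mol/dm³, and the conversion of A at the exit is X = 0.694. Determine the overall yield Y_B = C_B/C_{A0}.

0.530

C_A = C_{A0}(1−X) = 2.059 mol/dm³.
Along a PFR/batch, dC_C/dC_A = −r_C/(r_B+r_C) = −k₂/(k₂+k₁·C_A).
Integrating from C_{A0} to C_A: C_C = (0.244/0.195)·ln[(0.244+0.195·6.73)/(0.244+0.195·2.06)] = 1.251·ln(1.556/0.6456) = 1.101 mol/dm³.
Then C_B = (C_{A0}−C_A) − C_C = 4.671 − 1.101 = 3.570 mol/dm³.
Y_B = C_B/C_{A0} = 3.570/6.73 = 0.530.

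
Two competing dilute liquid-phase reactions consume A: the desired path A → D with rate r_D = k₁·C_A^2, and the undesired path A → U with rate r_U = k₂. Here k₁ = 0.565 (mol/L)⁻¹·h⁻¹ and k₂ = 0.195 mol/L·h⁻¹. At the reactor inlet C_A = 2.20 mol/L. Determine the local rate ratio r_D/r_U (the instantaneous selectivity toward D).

S_{D/U} = r_D/r_U = (k₁·C_A^2)/(k₂) = (k₁/k₂)·C_A^2.
= (0.565×2.200^2) / (0.195) = 2.735/0.1950 = 14.0.
Since the desired path is higher order in A, keeping C_A high (PFR or concentrated feed) favours D.

14.0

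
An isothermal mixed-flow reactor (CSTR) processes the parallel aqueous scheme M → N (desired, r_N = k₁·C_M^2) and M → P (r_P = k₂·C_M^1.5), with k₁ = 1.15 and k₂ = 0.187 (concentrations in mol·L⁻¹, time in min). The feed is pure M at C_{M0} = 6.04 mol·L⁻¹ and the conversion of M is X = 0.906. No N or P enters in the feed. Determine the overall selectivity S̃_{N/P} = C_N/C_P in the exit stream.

Exit C_M = C_{M0}(1−X) = 6.04×0.0940 = 0.5678 mol·L⁻¹.
In a CSTR the entire volume is at exit conditions, so r_N = 1.15×0.5678^2 = 0.3707 and r_P = 0.187×0.5678^1.5 = 0.08000.
Overall selectivity = C_N/C_P = r_Nτ/(r_Pτ) = r_N/r_P = 4.63.

4.63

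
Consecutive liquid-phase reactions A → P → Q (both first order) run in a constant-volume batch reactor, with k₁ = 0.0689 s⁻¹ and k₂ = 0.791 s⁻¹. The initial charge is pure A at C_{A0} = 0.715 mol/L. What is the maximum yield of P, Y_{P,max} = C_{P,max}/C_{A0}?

0.0690

For a first-order series the maximum intermediate yield is C_{P,max}/C_{A0} = (k₁/k₂)^[k₂/(k₂−k₁)].
= (0.0689/0.791)^(0.791/(0.791−0.0689)) = (0.08710)^(1.095) = 0.06901.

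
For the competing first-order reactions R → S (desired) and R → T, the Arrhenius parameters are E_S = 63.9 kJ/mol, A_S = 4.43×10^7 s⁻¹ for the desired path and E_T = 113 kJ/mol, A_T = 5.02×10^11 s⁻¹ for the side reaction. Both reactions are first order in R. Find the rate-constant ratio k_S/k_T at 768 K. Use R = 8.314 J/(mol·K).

0.193

With equal orders, S_{S/T} = k_S/k_T = (A_S/A_T)·exp[(E_T−E_S)/(RT)].
(E_T−E_S)/(RT) = (113−63.9)×10³/(8.314×768) = 49100/6385 = 7.690.
k_S/k_T = (4.43×10^7/5.02×10^11)·exp(7.690) = 8.825×10^-5 × 2186 = 0.193.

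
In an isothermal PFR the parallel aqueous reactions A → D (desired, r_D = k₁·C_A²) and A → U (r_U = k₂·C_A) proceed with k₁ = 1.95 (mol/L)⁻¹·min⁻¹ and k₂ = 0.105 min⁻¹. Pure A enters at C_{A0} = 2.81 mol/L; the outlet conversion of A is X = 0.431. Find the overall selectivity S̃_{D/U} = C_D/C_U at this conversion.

39.9

C_A = C_{A0}(1−X) = 1.599 mol/L.
Along a PFR/batch, dC_U/dC_A = −r_U/(r_D+r_U) = −k₂/(k₂+k₁·C_A).
Integrating from C_{A0} to C_A: C_U = (0.105/1.95)·ln[(0.105+1.95·2.81)/(0.105+1.95·1.60)] = 0.05385·ln(5.585/3.223) = 0.02960 mol/L.
Then C_D = (C_{A0}−C_A) − C_U = 1.211 − 0.02960 = 1.182 mol/L.
S̃_{D/U} = C_D/C_U = 1.182/0.02960 = 39.9.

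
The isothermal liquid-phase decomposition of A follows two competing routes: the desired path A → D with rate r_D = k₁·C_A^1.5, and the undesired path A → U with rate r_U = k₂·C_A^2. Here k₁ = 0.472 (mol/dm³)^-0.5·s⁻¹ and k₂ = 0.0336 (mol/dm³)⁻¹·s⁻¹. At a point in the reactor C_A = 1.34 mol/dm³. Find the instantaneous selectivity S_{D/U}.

12.1

S_{D/U} = r_D/r_U = (k₁·C_A^1.5)/(k₂·C_A^2) = (k₁/k₂)·C_A^-0.5.
= (0.472×1.340^1.5) / (0.0336×1.340^2) = 0.7321/0.06033 = 12.1.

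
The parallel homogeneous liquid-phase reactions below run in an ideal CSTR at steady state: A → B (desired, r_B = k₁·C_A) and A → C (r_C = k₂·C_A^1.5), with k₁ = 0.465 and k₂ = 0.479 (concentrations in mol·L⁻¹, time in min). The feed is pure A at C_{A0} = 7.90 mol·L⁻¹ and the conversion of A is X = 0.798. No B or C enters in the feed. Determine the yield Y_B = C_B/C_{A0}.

0.347

Exit C_A = C_{A0}(1−X) = 7.90×0.202 = 1.596 mol·L⁻¹.
In a CSTR the entire volume is at exit conditions, so r_B = 0.465×1.596 = 0.7420 and r_C = 0.479×1.596^1.5 = 0.9656.
Fraction of consumed A going to B: r_B/(r_B+r_C) = 0.4345.
C_B = 0.4345·C_{A0}·X = 0.4345×7.90×0.798 = 2.74 mol·L⁻¹; Y_B = C_B/C_{A0} = 0.347.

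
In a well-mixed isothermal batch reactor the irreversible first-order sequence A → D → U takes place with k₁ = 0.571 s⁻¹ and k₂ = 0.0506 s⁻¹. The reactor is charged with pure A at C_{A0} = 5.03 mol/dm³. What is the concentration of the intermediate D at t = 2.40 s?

3.49 mol/dm³

Solving the coupled first-order balances gives C_D(t) = [k₁/(k₂−k₁)]·C_{A0}·(e^(−k₁t) − e^(−k₂t)).
e^(−k₁t) = e^(−0.571×2.40) = e^(−1.370) = 0.2540; e^(−k₂t) = e^(−0.1214) = 0.8856.
C_D = 0.571×5.03/(0.0506−0.571) × (0.2540−0.8856) = (-5.519)×(-0.6316) = 3.486 mol/dm³.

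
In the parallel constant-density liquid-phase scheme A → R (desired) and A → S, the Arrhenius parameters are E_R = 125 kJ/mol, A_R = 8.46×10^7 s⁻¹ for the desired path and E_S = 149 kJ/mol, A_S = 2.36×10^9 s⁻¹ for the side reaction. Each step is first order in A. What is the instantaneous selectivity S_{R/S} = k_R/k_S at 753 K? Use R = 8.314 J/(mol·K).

1.66

k_R/k_S = (A_R/A_S)·exp[−(E_R−E_S)/(RT)] = (A_R/A_S)·exp[(E_S−E_R)/(RT)].
(E_S−E_R)/(RT) = (149−125)×10³/(8.314×753) = 24000/6260 = 3.834.
k_R/k_S = (8.46×10^7/2.36×10^9)·exp(3.834) = 0.03585 × 46.23 = 1.66.
Since E_R < E_S, lowering the temperature improves selectivity toward R.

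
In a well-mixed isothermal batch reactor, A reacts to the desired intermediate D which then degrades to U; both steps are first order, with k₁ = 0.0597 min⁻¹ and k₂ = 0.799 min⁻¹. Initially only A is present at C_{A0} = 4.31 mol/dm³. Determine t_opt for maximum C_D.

Setting dC_D/dt = 0 gives t_opt = ln(k₂/k₁)/(k₂−k₁).
= ln(0.799/0.0597)/(0.799−0.0597) = ln(13.38)/0.7393 = 2.594/0.7393 = 3.51 min.

3.51 min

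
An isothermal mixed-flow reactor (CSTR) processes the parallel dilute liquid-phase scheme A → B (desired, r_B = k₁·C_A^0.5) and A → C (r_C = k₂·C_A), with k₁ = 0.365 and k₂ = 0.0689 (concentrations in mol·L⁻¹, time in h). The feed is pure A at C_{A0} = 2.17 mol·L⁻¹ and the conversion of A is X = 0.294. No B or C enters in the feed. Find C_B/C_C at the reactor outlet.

4.28

Exit C_A = C_{A0}(1−X) = 2.17×0.706 = 1.532 mol·L⁻¹.
In a CSTR the entire volume is at exit conditions, so r_B = 0.365×1.532^0.5 = 0.4518 and r_C = 0.0689×1.532 = 0.1056.
Overall selectivity = C_B/C_C = r_Bτ/(r_Cτ) = r_B/r_C = 4.28.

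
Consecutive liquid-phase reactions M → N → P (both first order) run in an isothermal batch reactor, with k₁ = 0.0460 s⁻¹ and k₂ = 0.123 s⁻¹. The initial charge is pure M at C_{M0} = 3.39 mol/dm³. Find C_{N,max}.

0.704 mol/dm³

Evaluating C_N at t_opt = ln(k₂/k₁)/(k₂−k₁) gives C_{N,max}/C_{M0} = (k₁/k₂)^[k₂/(k₂−k₁)].
= (0.0460/0.123)^(0.123/(0.123−0.0460)) = (0.3740)^(1.597) = 0.2078.
C_{N,max} = 0.2078×3.39 = 0.704 mol/dm³.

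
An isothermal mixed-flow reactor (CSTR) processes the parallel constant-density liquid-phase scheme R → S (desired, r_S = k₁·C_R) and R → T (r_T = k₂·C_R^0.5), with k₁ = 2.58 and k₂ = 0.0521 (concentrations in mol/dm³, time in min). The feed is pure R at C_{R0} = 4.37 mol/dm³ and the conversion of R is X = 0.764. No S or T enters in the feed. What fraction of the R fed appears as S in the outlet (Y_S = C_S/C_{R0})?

Exit C_R = C_{R0}(1−X) = 4.37×0.236 = 1.031 mol/dm³.
A CSTR operates uniformly at the exit composition, giving r_S = 2.661 and r_T = 0.05291 (each k·C_R^n at C_R = 1.031).
Fraction of consumed R going to S: r_S/(r_S+r_T) = 0.9805.
C_S = 0.9805·C_{R0}·X = 0.9805×4.37×0.764 = 3.27 mol/dm³; Y_S = C_S/C_{R0} = 0.749.

0.749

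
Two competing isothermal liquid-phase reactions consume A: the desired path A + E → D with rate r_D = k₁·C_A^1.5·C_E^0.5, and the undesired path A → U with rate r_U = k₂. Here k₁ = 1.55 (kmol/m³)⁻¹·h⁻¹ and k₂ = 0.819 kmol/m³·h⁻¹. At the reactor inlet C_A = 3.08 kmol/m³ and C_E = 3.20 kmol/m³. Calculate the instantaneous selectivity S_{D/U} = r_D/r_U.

S_{D/U} = r_D/r_U = (k₁·C_A^1.5·C_E^0.5)/(k₂) = (k₁/k₂)·C_A^1.5·C_E^0.5.
= (1.55×3.080^1.5×3.200^0.5) / (0.819) = 14.99/0.8190 = 18.3.

18.3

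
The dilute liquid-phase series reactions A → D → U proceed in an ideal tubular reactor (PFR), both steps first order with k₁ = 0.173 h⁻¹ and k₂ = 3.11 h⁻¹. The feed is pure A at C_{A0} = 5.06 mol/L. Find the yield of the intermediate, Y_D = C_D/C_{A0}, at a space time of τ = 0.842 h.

For first-order series with pure A initially, C_D(τ) = k₁C_{A0}/(k₂−k₁)·(e^(−k₁τ) − e^(−k₂τ)).
e^(−k₁τ) = e^(−0.173×0.842) = e^(−0.1457) = 0.8644; e^(−k₂τ) = e^(−2.619) = 0.07290.
C_D = 0.173×5.06/(3.11−0.173) × (0.8644−0.07290) = 0.2981×0.7915 = 0.2359 mol/L.
Y_D = C_D/C_{A0} = 0.2359/5.06 = 0.0466.

0.0466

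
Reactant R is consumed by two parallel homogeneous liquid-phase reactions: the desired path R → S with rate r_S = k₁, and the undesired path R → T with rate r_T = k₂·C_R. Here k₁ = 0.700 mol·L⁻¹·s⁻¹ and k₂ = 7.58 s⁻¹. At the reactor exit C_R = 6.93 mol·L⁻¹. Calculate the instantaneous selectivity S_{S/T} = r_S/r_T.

S_{S/T} = r_S/r_T = (k₁)/(k₂·C_R) = (k₁/k₂)·C_R⁻¹.
= (0.700) / (7.58×6.930) = 0.7000/52.53 = 0.0133.

0.0133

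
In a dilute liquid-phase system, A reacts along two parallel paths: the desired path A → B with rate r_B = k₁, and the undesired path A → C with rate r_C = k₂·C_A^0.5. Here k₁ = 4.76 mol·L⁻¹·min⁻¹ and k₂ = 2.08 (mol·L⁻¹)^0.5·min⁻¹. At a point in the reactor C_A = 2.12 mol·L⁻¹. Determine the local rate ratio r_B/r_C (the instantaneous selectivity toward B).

1.57

S_{B/C} = r_B/r_C = (k₁)/(k₂·C_A^0.5) = (k₁/k₂)·C_A^-0.5.
= (4.76) / (2.08×2.120^0.5) = 4.760/3.029 = 1.57.
The undesired path is higher order in A, so low C_A (CSTR or dilute feed) favours B.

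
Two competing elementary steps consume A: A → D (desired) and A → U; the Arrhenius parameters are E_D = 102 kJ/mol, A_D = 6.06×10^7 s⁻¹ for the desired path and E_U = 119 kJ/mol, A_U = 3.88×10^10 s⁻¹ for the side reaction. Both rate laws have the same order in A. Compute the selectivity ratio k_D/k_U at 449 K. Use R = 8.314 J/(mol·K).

0.148

Since both paths have the same order in A, the concentration cancels and S_{D/U} = k_D/k_U = (A_D/A_U)·exp[(E_U−E_D)/(RT)].
(E_U−E_D)/(RT) = (119−102)×10³/(8.314×449) = 17000/3733 = 4.554.
k_D/k_U = (6.06×10^7/3.88×10^10)·exp(4.554) = 0.001562 × 95.01 = 0.148.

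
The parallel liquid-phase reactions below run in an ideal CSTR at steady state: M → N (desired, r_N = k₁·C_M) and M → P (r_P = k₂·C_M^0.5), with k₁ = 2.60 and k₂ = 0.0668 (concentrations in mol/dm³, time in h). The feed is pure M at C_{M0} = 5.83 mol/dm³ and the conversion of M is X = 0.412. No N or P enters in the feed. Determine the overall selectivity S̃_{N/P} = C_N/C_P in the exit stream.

Exit C_M = C_{M0}(1−X) = 5.83×0.588 = 3.428 mol/dm³.
In a CSTR the entire volume is at exit conditions, so r_N = 2.60×3.428 = 8.913 and r_P = 0.0668×3.428^0.5 = 0.1237.
Overall selectivity = C_N/C_P = r_Nτ/(r_Pτ) = r_N/r_P = 72.1.

72.1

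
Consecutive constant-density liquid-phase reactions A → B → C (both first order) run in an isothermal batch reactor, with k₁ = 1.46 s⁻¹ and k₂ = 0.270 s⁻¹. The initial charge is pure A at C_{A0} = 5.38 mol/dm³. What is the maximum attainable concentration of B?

3.67 mol/dm³

Evaluating C_B at t_opt = ln(k₂/k₁)/(k₂−k₁) gives C_{B,max}/C_{A0} = (k₁/k₂)^[k₂/(k₂−k₁)].
= (1.46/0.270)^(0.270/(0.270−1.46)) = (5.407)^(-0.2269) = 0.6819.
C_{B,max} = 0.6819×5.38 = 3.67 mol/dm³.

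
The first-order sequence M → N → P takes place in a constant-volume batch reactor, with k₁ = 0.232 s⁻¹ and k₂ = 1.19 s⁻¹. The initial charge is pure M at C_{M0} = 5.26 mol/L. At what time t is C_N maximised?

1.71 s

For first-order series the maximum of C_N occurs at t_opt = ln(k₂/k₁)/(k₂−k₁).
= ln(1.19/0.232)/(1.19−0.232) = ln(5.129)/0.9580 = 1.635/0.9580 = 1.71 s.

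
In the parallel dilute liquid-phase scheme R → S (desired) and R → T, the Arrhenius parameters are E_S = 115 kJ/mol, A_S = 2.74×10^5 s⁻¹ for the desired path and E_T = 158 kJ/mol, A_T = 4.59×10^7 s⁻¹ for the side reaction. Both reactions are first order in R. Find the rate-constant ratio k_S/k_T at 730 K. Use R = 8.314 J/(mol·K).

7.13

k_S/k_T = (A_S/A_T)·exp[−(E_S−E_T)/(RT)] = (A_S/A_T)·exp[(E_T−E_S)/(RT)].
(E_T−E_S)/(RT) = (158−115)×10³/(8.314×730) = 43000/6069 = 7.085.
k_S/k_T = (2.74×10^5/4.59×10^7)·exp(7.085) = 0.005969 × 1194 = 7.13.
Since E_S < E_T, lowering the temperature improves selectivity toward S.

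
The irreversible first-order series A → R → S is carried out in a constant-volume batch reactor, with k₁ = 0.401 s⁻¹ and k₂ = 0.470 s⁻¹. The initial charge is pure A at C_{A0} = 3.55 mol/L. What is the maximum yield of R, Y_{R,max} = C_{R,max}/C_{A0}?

At the optimum, C_{R,max}/C_{A0} = (k₁/k₂)^[k₂/(k₂−k₁)].
= (0.401/0.470)^(0.470/(0.470−0.401)) = (0.8532)^(6.812) = 0.3391.

0.339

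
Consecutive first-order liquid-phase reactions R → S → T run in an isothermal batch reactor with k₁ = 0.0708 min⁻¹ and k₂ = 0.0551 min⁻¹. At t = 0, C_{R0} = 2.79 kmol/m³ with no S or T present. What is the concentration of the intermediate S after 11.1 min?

1.09 kmol/m³

Solving the coupled first-order balances gives C_S(t) = [k₁/(k₂−k₁)]·C_{R0}·(e^(−k₁t) − e^(−k₂t)).
e^(−k₁t) = e^(−0.0708×11.1) = e^(−0.7859) = 0.4557; e^(−k₂t) = e^(−0.6116) = 0.5425.
C_S = 0.0708×2.79/(0.0551−0.0708) × (0.4557−0.5425) = (-12.58)×(-0.08676) = 1.092 kmol/m³.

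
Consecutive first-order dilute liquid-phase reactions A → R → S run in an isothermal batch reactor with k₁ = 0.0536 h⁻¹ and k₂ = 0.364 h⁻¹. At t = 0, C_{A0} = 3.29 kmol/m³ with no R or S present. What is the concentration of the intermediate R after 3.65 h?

Solving the coupled first-order balances gives C_R(t) = [k₁/(k₂−k₁)]·C_{A0}·(e^(−k₁t) − e^(−k₂t)).
e^(−k₁t) = e^(−0.0536×3.65) = e^(−0.1956) = 0.8223; e^(−k₂t) = e^(−1.329) = 0.2648.
C_R = 0.0536×3.29/(0.364−0.0536) × (0.8223−0.2648) = 0.5681×0.5575 = 0.3167 kmol/m³.

0.317 kmol/m³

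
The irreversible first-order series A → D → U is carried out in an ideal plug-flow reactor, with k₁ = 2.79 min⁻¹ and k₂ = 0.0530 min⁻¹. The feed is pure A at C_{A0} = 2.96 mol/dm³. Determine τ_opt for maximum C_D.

1.45 min

The intermediate peaks when r₁ = r₂, i.e. k₁e^(−k₁τ) = k₂e^(−k₂τ), giving τ_opt = ln(k₂/k₁)/(k₂−k₁).
= ln(0.0530/2.79)/(0.0530−2.79) = ln(0.01900)/-2.737 = -3.964/-2.737 = 1.45 min.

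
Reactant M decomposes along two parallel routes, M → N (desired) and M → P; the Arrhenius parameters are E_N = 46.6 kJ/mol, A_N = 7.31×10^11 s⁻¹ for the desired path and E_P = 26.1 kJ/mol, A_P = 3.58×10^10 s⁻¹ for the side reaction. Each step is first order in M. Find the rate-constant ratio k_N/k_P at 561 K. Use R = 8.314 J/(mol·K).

With equal orders, S_{N/P} = k_N/k_P = (A_N/A_P)·exp[(E_P−E_N)/(RT)].
(E_P−E_N)/(RT) = (26.1−46.6)×10³/(8.314×561) = -20500/4664 = -4.395.
k_N/k_P = (7.31×10^11/3.58×10^10)·exp(-4.395) = 20.42 × 0.01234 = 0.252.
Since E_N > E_P, raising the temperature improves selectivity toward N.

0.252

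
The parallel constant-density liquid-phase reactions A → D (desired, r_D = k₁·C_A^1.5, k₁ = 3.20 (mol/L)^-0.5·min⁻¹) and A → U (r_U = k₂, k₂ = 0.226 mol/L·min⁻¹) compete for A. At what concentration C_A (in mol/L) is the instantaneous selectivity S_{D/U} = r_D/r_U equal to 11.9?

S_{D/U} = (k₁/k₂)·C_A^1.5 ⇒ C_A = (S·k₂/k₁)^(1/1.5).
= (11.9×0.226/3.20)^(0.6667) = (0.8404)^(0.6667) = 0.891 mol/L.

0.891 mol/L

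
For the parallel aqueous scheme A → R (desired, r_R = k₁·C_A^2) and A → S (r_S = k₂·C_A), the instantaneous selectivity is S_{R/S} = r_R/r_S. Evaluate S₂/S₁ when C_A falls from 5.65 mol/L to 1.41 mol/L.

0.250

S_{R/S} = (k₁/k₂)·C_A, so S₂/S₁ = (C_{A,2}/C_{A,1}).
= 1.41/5.65 = 0.250.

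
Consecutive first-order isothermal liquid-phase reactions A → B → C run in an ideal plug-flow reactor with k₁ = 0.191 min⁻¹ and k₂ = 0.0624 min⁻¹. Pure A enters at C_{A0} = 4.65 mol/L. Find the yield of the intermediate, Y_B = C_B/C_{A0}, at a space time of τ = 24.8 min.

Solving the coupled first-order balances gives C_B(τ) = [k₁/(k₂−k₁)]·C_{A0}·(e^(−k₁τ) − e^(−k₂τ)).
e^(−k₁τ) = e^(−0.191×24.8) = e^(−4.737) = 0.008767; e^(−k₂τ) = e^(−1.548) = 0.2128.
C_B = 0.191×4.65/(0.0624−0.191) × (0.008767−0.2128) = (-6.906)×(-0.2040) = 1.409 mol/L.
Y_B = C_B/C_{A0} = 1.409/4.65 = 0.303.

0.303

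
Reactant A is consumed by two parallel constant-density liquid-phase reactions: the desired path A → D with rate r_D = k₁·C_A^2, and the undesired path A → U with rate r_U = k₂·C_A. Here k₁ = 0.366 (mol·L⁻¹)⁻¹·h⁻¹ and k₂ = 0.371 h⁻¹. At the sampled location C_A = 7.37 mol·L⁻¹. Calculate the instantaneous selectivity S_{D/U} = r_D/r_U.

S_{D/U} = r_D/r_U = (k₁·C_A^2)/(k₂·C_A) = (k₁/k₂)·C_A.
= (0.366×7.370^2) / (0.371×7.370) = 19.88/2.734 = 7.27.

7.27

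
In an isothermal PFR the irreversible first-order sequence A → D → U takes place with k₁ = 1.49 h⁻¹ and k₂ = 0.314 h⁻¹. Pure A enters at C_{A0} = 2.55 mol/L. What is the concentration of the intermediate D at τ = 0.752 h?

Solving the coupled first-order balances gives C_D(τ) = [k₁/(k₂−k₁)]·C_{A0}·(e^(−k₁τ) − e^(−k₂τ)).
e^(−k₁τ) = e^(−1.49×0.752) = e^(−1.120) = 0.3261; e^(−k₂τ) = e^(−0.2361) = 0.7897.
C_D = 1.49×2.55/(0.314−1.49) × (0.3261−0.7897) = (-3.231)×(-0.4636) = 1.498 mol/L.

1.50 mol/L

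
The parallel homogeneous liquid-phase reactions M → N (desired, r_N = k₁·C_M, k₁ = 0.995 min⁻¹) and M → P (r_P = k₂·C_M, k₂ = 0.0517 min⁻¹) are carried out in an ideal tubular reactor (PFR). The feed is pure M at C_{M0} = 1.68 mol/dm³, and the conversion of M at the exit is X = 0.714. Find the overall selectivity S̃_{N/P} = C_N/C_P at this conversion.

C_M = C_{M0}(1−X) = 0.4805 mol/dm³.
Both paths are first order in M, so the instantaneous fraction to N is constant: dC_N/d(−C_M) = k₁/(k₁+k₂) = 0.9506.
C_N = 0.9506·(C_{M0}−C_M) = 0.9506×1.200 = 1.14 mol/dm³.
C_P = (C_{M0}−C_M)−C_N = 0.05925 mol/dm³; S̃_{N/P} = 1.140/0.05925 = 19.2.

19.2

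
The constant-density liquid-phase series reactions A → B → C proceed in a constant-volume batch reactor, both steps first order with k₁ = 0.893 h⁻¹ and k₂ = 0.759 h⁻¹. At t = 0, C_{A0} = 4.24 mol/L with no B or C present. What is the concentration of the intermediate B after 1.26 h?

1.69 mol/L

Solving the coupled first-order balances gives C_B(t) = [k₁/(k₂−k₁)]·C_{A0}·(e^(−k₁t) − e^(−k₂t)).
e^(−k₁t) = e^(−0.893×1.26) = e^(−1.125) = 0.3246; e^(−k₂t) = e^(−0.9563) = 0.3843.
C_B = 0.893×4.24/(0.759−0.893) × (0.3246−0.3843) = (-28.26)×(-0.05970) = 1.687 mol/L.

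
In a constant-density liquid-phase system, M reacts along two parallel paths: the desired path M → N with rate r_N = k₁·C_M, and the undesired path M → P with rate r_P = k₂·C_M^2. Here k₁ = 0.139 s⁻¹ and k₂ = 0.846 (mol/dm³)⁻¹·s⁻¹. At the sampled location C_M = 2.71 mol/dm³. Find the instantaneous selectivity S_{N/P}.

S_{N/P} = r_N/r_P = (k₁·C_M)/(k₂·C_M^2) = (k₁/k₂)·C_M⁻¹.
= (0.139×2.710) / (0.846×2.710^2) = 0.3767/6.213 = 0.0606.
The undesired path is higher order in M, so low C_M (CSTR or dilute feed) favours N.

0.0606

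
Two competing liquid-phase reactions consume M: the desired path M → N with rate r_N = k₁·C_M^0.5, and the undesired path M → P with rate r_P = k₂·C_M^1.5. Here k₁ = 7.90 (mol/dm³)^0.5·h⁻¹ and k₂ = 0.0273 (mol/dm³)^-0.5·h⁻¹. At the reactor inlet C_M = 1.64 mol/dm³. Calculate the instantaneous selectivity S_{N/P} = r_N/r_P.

S_{N/P} = r_N/r_P = (k₁·C_M^0.5)/(k₂·C_M^1.5) = (k₁/k₂)·C_M⁻¹.
= (7.90×1.640^0.5) / (0.0273×1.640^1.5) = 10.12/0.05734 = 176.
The undesired path is higher order in M, so low C_M (CSTR or dilute feed) favours N.

176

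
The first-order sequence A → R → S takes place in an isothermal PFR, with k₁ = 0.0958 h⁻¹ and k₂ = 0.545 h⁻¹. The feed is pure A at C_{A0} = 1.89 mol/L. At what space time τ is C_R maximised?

Setting dC_R/dτ = 0 gives τ_opt = ln(k₂/k₁)/(k₂−k₁).
= ln(0.545/0.0958)/(0.545−0.0958) = ln(5.689)/0.4492 = 1.739/0.4492 = 3.87 h.

3.87 h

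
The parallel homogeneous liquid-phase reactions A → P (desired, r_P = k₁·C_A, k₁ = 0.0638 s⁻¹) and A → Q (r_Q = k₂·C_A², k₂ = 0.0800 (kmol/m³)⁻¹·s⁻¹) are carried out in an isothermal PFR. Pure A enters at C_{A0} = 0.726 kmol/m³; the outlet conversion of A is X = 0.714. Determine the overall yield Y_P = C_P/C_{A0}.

C_A = C_{A0}(1−X) = 0.2076 kmol/m³.
Along a PFR/batch, dC_P/dC_A = −r_P/(r_P+r_Q) = −k₁/(k₁+k₂·C_A).
Integrating from C_{A0} to C_A: C_P = (0.0638/0.0800)·ln[(0.0638+0.0800·0.726)/(0.0638+0.0800·0.208)] = 0.7975·ln(0.1219/0.08041) = 0.3317 kmol/m³.
Y_P = C_P/C_{A0} = 0.3317/0.726 = 0.457.

0.457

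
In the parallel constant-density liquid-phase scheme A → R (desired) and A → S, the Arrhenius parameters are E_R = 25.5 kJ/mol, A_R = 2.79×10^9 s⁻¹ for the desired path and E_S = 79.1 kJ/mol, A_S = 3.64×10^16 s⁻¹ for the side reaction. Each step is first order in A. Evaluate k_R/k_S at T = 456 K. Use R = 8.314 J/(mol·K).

0.106

With equal orders, S_{R/S} = k_R/k_S = (A_R/A_S)·exp[(E_S−E_R)/(RT)].
(E_S−E_R)/(RT) = (79.1−25.5)×10³/(8.314×456) = 53600/3791 = 14.14.
k_R/k_S = (2.79×10^9/3.64×10^16)·exp(14.14) = 7.665×10^-8 × 1.381×10^6 = 0.106.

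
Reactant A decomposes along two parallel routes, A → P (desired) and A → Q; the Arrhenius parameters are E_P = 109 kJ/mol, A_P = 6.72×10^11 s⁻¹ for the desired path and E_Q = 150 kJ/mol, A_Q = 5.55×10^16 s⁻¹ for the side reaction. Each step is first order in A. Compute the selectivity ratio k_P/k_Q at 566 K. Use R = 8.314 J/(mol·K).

Since both paths have the same order in A, the concentration cancels and S_{P/Q} = k_P/k_Q = (A_P/A_Q)·exp[(E_Q−E_P)/(RT)].
(E_Q−E_P)/(RT) = (150−109)×10³/(8.314×566) = 41000/4706 = 8.713.
k_P/k_Q = (6.72×10^11/5.55×10^16)·exp(8.713) = 1.211×10^-5 × 6080 = 0.0736.

0.0736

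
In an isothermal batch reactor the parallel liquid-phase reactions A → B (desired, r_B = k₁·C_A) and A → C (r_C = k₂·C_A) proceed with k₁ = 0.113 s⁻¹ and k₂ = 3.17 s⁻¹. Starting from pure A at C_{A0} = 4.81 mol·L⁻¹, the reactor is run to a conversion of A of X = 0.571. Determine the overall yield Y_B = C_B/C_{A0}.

0.0197

C_A = C_{A0}(1−X) = 2.063 mol·L⁻¹.
Both paths are first order in A, so the instantaneous fraction to B is constant: dC_B/d(−C_A) = k₁/(k₁+k₂) = 0.03442.
C_B = 0.03442·(C_{A0}−C_A) = 0.03442×2.747 = 0.0945 mol·L⁻¹.
Y_B = C_B/C_{A0} = 0.09453/4.81 = 0.0197.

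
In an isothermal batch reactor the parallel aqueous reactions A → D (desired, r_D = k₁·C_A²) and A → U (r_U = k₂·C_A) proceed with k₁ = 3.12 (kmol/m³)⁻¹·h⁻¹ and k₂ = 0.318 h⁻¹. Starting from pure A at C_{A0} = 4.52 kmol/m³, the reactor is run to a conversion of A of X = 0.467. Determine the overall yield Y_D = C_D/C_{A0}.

0.453

C_A = C_{A0}(1−X) = 2.409 kmol/m³.
Along a PFR/batch, dC_U/dC_A = −r_U/(r_D+r_U) = −k₂/(k₂+k₁·C_A).
Integrating from C_{A0} to C_A: C_U = (0.318/3.12)·ln[(0.318+3.12·4.52)/(0.318+3.12·2.41)] = 0.1019·ln(14.42/7.835) = 0.06218 kmol/m³.
Then C_D = (C_{A0}−C_A) − C_U = 2.111 − 0.06218 = 2.049 kmol/m³.
Y_D = C_D/C_{A0} = 2.049/4.52 = 0.453.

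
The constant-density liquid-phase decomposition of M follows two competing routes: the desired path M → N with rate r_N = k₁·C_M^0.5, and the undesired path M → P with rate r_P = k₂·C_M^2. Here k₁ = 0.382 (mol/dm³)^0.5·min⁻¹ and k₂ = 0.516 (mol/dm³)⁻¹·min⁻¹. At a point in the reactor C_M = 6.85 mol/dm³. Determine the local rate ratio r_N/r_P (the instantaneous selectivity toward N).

0.0413

S_{N/P} = r_N/r_P = (k₁·C_M^0.5)/(k₂·C_M^2) = (k₁/k₂)·C_M^-1.5.
= (0.382×6.850^0.5) / (0.516×6.850^2) = 0.9998/24.21 = 0.0413.
The undesired path is higher order in M, so low C_M (CSTR or dilute feed) favours N.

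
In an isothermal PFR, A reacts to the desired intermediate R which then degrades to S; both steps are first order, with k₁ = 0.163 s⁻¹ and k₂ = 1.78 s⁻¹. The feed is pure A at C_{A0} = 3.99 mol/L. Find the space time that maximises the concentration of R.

1.48 s

The intermediate peaks when r₁ = r₂, i.e. k₁e^(−k₁τ) = k₂e^(−k₂τ), giving τ_opt = ln(k₂/k₁)/(k₂−k₁).
= ln(1.78/0.163)/(1.78−0.163) = ln(10.92)/1.617 = 2.391/1.617 = 1.48 s.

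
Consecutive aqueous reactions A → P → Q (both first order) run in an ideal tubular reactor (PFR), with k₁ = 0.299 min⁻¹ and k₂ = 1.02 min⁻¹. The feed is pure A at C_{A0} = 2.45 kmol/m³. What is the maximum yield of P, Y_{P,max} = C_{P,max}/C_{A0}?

0.176

For a first-order series the maximum intermediate yield is C_{P,max}/C_{A0} = (k₁/k₂)^[k₂/(k₂−k₁)].
= (0.299/1.02)^(1.02/(1.02−0.299)) = (0.2931)^(1.415) = 0.1762.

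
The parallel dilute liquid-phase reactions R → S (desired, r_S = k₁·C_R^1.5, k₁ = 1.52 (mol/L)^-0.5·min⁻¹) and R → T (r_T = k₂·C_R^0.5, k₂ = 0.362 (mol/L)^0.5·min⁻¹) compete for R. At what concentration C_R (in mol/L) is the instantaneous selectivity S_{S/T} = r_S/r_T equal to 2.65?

0.631 mol/L

S_{S/T} = (k₁/k₂)·C_R ⇒ C_R = S·k₂/k₁.
= 2.65×0.362/1.52 = 0.631 mol/L.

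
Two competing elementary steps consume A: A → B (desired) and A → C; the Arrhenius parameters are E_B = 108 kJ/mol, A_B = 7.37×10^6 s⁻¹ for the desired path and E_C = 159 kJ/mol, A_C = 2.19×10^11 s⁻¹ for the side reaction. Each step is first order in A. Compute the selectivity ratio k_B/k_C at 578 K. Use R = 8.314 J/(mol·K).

Since both paths have the same order in A, the concentration cancels and S_{B/C} = k_B/k_C = (A_B/A_C)·exp[(E_C−E_B)/(RT)].
(E_C−E_B)/(RT) = (159−108)×10³/(8.314×578) = 51000/4805 = 10.61.
k_B/k_C = (7.37×10^6/2.19×10^11)·exp(10.61) = 3.365×10^-5 × 40654 = 1.37.
Since E_B < E_C, lowering the temperature improves selectivity toward B.

1.37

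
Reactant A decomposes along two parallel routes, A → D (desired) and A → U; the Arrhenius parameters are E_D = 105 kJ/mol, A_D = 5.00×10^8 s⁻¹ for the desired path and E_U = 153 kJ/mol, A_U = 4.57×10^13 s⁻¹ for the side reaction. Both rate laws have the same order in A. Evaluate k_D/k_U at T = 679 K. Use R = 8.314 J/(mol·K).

k_D/k_U = (A_D/A_U)·exp[−(E_D−E_U)/(RT)] = (A_D/A_U)·exp[(E_U−E_D)/(RT)].
(E_U−E_D)/(RT) = (153−105)×10³/(8.314×679) = 48000/5645 = 8.503.
k_D/k_U = (5.00×10^8/4.57×10^13)·exp(8.503) = 1.094×10^-5 × 4928 = 0.0539.

0.0539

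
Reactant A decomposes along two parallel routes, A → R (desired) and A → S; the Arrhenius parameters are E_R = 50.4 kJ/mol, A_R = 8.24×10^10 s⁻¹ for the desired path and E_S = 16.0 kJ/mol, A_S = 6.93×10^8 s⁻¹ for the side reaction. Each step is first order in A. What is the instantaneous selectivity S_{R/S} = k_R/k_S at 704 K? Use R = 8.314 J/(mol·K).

0.333

k_R/k_S = (A_R/A_S)·exp[−(E_R−E_S)/(RT)] = (A_R/A_S)·exp[(E_S−E_R)/(RT)].
(E_S−E_R)/(RT) = (16.0−50.4)×10³/(8.314×704) = -34400/5853 = -5.877.
k_R/k_S = (8.24×10^10/6.93×10^8)·exp(-5.877) = 118.9 × 0.002802 = 0.333.
Since E_R > E_S, raising the temperature improves selectivity toward R.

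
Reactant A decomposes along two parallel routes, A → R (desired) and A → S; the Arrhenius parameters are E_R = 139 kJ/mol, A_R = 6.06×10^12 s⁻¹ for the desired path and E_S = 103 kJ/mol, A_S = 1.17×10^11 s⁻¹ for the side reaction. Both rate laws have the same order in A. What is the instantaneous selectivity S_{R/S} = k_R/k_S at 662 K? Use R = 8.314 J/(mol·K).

0.0748

k_R/k_S = (A_R/A_S)·exp[−(E_R−E_S)/(RT)] = (A_R/A_S)·exp[(E_S−E_R)/(RT)].
(E_S−E_R)/(RT) = (103−139)×10³/(8.314×662) = -36000/5504 = -6.541.
k_R/k_S = (6.06×10^12/1.17×10^11)·exp(-6.541) = 51.79 × 0.001443 = 0.0748.
Since E_R > E_S, raising the temperature improves selectivity toward R.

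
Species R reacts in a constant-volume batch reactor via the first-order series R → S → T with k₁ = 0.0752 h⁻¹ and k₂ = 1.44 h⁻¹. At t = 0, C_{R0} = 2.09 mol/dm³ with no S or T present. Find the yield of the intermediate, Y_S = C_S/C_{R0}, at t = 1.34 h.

Solving the coupled first-order balances gives C_S(t) = [k₁/(k₂−k₁)]·C_{R0}·(e^(−k₁t) − e^(−k₂t)).
e^(−k₁t) = e^(−0.0752×1.34) = e^(−0.1008) = 0.9041; e^(−k₂t) = e^(−1.930) = 0.1452.
C_S = 0.0752×2.09/(1.44−0.0752) × (0.9041−0.1452) = 0.1152×0.7589 = 0.08740 mol/dm³.
Y_S = C_S/C_{R0} = 0.08740/2.09 = 0.0418.

0.0418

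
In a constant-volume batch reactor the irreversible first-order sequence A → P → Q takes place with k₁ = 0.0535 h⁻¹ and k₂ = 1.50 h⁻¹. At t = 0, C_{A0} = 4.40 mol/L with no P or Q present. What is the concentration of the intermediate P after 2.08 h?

0.138 mol/L

For first-order series with pure A initially, C_P(t) = k₁C_{A0}/(k₂−k₁)·(e^(−k₁t) − e^(−k₂t)).
e^(−k₁t) = e^(−0.0535×2.08) = e^(−0.1113) = 0.8947; e^(−k₂t) = e^(−3.120) = 0.04416.
C_P = 0.0535×4.40/(1.50−0.0535) × (0.8947−0.04416) = 0.1627×0.8505 = 0.1384 mol/L.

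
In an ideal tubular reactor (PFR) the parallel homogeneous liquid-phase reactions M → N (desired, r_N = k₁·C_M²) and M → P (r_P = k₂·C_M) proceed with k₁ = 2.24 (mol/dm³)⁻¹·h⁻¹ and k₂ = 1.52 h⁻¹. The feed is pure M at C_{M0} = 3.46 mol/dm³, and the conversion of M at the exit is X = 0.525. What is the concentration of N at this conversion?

1.42 mol/dm³

C_M = C_{M0}(1−X) = 1.643 mol/dm³.
Along a PFR/batch, dC_P/dC_M = −r_P/(r_N+r_P) = −k₂/(k₂+k₁·C_M).
Integrating from C_{M0} to C_M: C_P = (1.52/2.24)·ln[(1.52+2.24·3.46)/(1.52+2.24·1.64)] = 0.6786·ln(9.270/5.201) = 0.3921 mol/dm³.
Then C_N = (C_{M0}−C_M) − C_P = 1.817 − 0.3921 = 1.424 mol/dm³.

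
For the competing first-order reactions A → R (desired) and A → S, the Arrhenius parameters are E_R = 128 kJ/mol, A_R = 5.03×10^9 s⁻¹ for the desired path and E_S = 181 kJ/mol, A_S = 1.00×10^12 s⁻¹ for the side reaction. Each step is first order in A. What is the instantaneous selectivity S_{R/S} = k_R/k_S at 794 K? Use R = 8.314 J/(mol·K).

15.4

k_R/k_S = (A_R/A_S)·exp[−(E_R−E_S)/(RT)] = (A_R/A_S)·exp[(E_S−E_R)/(RT)].
(E_S−E_R)/(RT) = (181−128)×10³/(8.314×794) = 53000/6601 = 8.029.
k_R/k_S = (5.03×10^9/1.00×10^12)·exp(8.029) = 0.005030 × 3068 = 15.4.
Since E_R < E_S, lowering the temperature improves selectivity toward R.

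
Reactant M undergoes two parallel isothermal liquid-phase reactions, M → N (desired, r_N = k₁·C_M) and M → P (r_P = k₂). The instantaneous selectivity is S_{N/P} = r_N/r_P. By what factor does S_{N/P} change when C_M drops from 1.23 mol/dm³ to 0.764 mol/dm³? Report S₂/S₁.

S_{N/P} = (k₁/k₂)·C_M, so S₂/S₁ = (C_{M,2}/C_{M,1}).
= 0.764/1.23 = 0.621.
Selectivity toward N falls as C_M falls — high-concentration operation is favoured.

0.621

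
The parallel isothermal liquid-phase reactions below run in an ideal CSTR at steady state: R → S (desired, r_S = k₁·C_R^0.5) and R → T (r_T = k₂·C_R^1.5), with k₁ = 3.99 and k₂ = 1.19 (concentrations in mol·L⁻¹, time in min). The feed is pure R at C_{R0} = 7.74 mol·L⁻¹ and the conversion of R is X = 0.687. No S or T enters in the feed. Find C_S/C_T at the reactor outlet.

1.38

Exit C_R = C_{R0}(1−X) = 7.74×0.313 = 2.423 mol·L⁻¹.
In a CSTR the entire volume is at exit conditions, so r_S = 3.99×2.423^0.5 = 6.210 and r_T = 1.19×2.423^1.5 = 4.487.
Overall selectivity = C_S/C_T = r_Sτ/(r_Tτ) = r_S/r_T = 1.38.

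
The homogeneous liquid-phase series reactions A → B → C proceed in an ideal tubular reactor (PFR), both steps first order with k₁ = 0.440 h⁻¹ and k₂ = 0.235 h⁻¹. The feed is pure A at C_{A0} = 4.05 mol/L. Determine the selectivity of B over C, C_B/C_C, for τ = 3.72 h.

Solving the coupled first-order balances gives C_B(τ) = [k₁/(k₂−k₁)]·C_{A0}·(e^(−k₁τ) − e^(−k₂τ)).
e^(−k₁τ) = e^(−0.440×3.72) = e^(−1.637) = 0.1946; e^(−k₂τ) = e^(−0.8742) = 0.4172.
C_B = 0.440×4.05/(0.235−0.440) × (0.1946−0.4172) = (-8.693)×(-0.2226) = 1.935 mol/L.
C_A = C_{A0}e^(−k₁τ) = 0.7881 mol/L, so C_C = C_{A0}−C_A−C_B = 1.327 mol/L; C_B/C_C = 1.46.

1.46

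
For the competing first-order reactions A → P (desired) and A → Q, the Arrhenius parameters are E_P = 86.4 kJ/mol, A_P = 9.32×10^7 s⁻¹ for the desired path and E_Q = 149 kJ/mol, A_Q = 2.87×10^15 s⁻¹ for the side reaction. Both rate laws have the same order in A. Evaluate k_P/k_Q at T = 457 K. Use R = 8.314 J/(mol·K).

0.464

With equal orders, S_{P/Q} = k_P/k_Q = (A_P/A_Q)·exp[(E_Q−E_P)/(RT)].
(E_Q−E_P)/(RT) = (149−86.4)×10³/(8.314×457) = 62600/3799 = 16.48.
k_P/k_Q = (9.32×10^7/2.87×10^15)·exp(16.48) = 3.247×10^-8 × 1.430×10^7 = 0.464.
Since E_P < E_Q, lowering the temperature improves selectivity toward P.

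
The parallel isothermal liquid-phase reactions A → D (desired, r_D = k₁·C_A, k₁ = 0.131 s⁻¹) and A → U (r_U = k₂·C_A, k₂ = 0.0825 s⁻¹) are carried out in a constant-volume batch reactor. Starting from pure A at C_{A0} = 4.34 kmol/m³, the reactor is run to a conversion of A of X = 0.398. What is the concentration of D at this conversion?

C_A = C_{A0}(1−X) = 2.613 kmol/m³.
Both paths are first order in A, so the instantaneous fraction to D is constant: dC_D/d(−C_A) = k₁/(k₁+k₂) = 0.6136.
C_D = 0.6136·(C_{A0}−C_A) = 0.6136×1.727 = 1.06 kmol/m³.

1.06 kmol/m³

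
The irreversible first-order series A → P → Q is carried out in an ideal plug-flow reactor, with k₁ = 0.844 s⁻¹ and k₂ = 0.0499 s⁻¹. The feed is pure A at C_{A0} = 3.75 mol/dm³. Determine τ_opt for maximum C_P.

3.56 s

For first-order series the maximum of C_P occurs at τ_opt = ln(k₂/k₁)/(k₂−k₁).
= ln(0.0499/0.844)/(0.0499−0.844) = ln(0.05912)/-0.7941 = -2.828/-0.7941 = 3.56 s.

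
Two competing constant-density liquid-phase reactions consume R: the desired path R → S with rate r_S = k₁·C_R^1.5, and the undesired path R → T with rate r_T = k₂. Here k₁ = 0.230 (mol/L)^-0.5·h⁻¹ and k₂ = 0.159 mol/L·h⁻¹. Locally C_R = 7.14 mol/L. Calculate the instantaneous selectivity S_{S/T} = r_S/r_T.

S_{S/T} = r_S/r_T = (k₁·C_R^1.5)/(k₂) = (k₁/k₂)·C_R^1.5.
= (0.230×7.140^1.5) / (0.159) = 4.388/0.1590 = 27.6.

27.6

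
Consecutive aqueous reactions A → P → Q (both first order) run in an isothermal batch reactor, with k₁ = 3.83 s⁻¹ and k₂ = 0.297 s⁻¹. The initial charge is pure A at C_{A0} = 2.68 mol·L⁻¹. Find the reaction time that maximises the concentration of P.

0.724 s

Setting dC_P/dt = 0 gives t_opt = ln(k₂/k₁)/(k₂−k₁).
= ln(0.297/3.83)/(0.297−3.83) = ln(0.07755)/-3.533 = -2.557/-3.533 = 0.724 s.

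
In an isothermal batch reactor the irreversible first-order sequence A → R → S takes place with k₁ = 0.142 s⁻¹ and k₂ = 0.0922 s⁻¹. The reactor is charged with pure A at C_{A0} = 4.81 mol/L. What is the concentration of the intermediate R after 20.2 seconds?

1.35 mol/L

The intermediate concentration in a first-order A→B→C sequence is C_R = k₁C_{A0}(e^(−k₁t) − e^(−k₂t))/(k₂−k₁).
e^(−k₁t) = e^(−0.142×20.2) = e^(−2.868) = 0.05679; e^(−k₂t) = e^(−1.862) = 0.1553.
C_R = 0.142×4.81/(0.0922−0.142) × (0.05679−0.1553) = (-13.72)×(-0.09850) = 1.351 mol/L.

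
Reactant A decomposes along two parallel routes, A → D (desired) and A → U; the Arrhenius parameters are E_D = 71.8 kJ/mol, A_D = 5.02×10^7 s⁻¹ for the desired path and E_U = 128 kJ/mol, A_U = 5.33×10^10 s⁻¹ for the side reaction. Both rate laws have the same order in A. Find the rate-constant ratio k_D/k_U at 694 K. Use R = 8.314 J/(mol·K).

With equal orders, S_{D/U} = k_D/k_U = (A_D/A_U)·exp[(E_U−E_D)/(RT)].
(E_U−E_D)/(RT) = (128−71.8)×10³/(8.314×694) = 56200/5770 = 9.740.
k_D/k_U = (5.02×10^7/5.33×10^10)·exp(9.740) = 9.418×10^-4 × 16987 = 16.0.

16.0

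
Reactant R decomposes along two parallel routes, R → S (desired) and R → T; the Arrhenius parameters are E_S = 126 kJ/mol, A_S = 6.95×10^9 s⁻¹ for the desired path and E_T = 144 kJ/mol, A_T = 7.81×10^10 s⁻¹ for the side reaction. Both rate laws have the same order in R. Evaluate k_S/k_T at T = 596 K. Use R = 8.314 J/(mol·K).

With equal orders, S_{S/T} = k_S/k_T = (A_S/A_T)·exp[(E_T−E_S)/(RT)].
(E_T−E_S)/(RT) = (144−126)×10³/(8.314×596) = 18000/4955 = 3.633.
k_S/k_T = (6.95×10^9/7.81×10^10)·exp(3.633) = 0.08899 × 37.81 = 3.36.
Since E_S < E_T, lowering the temperature improves selectivity toward S.

3.36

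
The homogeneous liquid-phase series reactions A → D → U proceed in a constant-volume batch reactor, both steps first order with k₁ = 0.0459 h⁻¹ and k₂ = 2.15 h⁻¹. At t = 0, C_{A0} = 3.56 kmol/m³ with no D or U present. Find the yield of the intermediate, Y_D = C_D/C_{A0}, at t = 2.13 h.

For first-order series with pure A initially, C_D(t) = k₁C_{A0}/(k₂−k₁)·(e^(−k₁t) − e^(−k₂t)).
e^(−k₁t) = e^(−0.0459×2.13) = e^(−0.09777) = 0.9069; e^(−k₂t) = e^(−4.579) = 0.01026.
C_D = 0.0459×3.56/(2.15−0.0459) × (0.9069−0.01026) = 0.07766×0.8966 = 0.06963 kmol/m³.
Y_D = C_D/C_{A0} = 0.06963/3.56 = 0.0196.

0.0196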